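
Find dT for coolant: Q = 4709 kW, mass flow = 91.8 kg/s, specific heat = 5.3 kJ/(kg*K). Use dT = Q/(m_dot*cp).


dT = Q / (m_dot * cp)
dT = 4709 / (91.8 * 5.3)
dT = 9.6785 C

9.6785


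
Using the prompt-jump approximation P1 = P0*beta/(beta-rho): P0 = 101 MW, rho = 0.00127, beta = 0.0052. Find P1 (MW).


P1/P0 = beta / (beta - rho)
P1/P0 = 0.0052 / (0.0052 - 0.00127) = 1.323155
P1 = 101 * 1.323155 = 133.64 MW

133.64


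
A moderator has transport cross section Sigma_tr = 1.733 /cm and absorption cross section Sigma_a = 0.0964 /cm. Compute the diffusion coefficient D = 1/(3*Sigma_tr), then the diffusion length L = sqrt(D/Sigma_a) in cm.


D = 1 / (3 * Sigma_tr) = 1 / (3 * 1.733) = 0.1923447 cm
L = sqrt(D / Sigma_a)
L = sqrt(0.1923447 / 0.0964)
L = 1.4125 cm

1.4125


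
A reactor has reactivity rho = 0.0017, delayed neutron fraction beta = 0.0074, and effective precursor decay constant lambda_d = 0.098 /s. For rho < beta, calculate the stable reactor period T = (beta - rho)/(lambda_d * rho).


T = (beta - rho) / (lambda_d * rho)
T = (0.0074 - 0.0017) / (0.098 * 0.0017)
T = 34.214 s

34.214


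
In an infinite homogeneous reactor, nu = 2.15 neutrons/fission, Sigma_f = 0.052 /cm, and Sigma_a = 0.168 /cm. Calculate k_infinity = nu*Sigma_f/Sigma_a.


k_inf = nu * Sigma_f / Sigma_a
k_inf = 2.15 * 0.052 / 0.168
k_inf = 0.66548

0.66548


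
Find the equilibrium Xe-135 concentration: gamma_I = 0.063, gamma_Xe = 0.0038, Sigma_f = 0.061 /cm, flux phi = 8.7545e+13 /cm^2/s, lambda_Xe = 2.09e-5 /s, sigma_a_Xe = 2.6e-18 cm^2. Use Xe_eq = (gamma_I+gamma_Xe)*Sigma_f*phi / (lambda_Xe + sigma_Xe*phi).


Xe_eq = (gamma_I + gamma_Xe) * Sigma_f * phi / (lambda_Xe + sigma_Xe * phi)
Numerator = (0.063 + 0.0038) * 0.061 * 8.7545e+13 = 3.567284e+11
Denominator = 2.09e-5 + 2.6e-18 * 8.7545e+13 = 2.485170e-04
Xe_eq = 3.567284e+11 / 2.485170e-04 = 1.4354e+15 /cm^3

1.4354e+15


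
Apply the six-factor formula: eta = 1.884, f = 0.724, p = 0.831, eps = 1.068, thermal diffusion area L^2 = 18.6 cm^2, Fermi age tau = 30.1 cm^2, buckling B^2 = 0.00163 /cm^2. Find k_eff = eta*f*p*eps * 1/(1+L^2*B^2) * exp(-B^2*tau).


k_inf = eta*f*p*eps = 1.884*0.724*0.831*1.068 = 1.210575
P_TNL = 1/(1 + L^2*B^2) = 1/(1 + 18.6*0.00163) = 0.9705741
P_FNL = exp(-B^2*tau) = exp(-0.00163*30.1) = 0.9521211
k_eff = k_inf * P_TNL * P_FNL = 1.210575 * 0.9705741 * 0.9521211
k_eff = 1.1187

1.1187


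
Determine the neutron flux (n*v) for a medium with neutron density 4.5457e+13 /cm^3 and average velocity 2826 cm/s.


phi = n * v
phi = 4.5457e+13 * 2826
phi = 1.2846e+17 /cm^2/s

1.2846e+17


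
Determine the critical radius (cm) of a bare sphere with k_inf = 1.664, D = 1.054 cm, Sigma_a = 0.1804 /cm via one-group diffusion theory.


L^2 = D / Sigma_a = 1.054 / 0.1804 = 5.842572 cm^2
B_m^2 = (k_inf - 1) / L^2 = (1.664 - 1) / 5.842572 = 0.1136486 /cm^2
For a bare sphere: B_g = pi/R, so R_c = pi / sqrt(B_m^2)
R_c = pi / sqrt(0.1136486) = 9.3190 cm

9.3190


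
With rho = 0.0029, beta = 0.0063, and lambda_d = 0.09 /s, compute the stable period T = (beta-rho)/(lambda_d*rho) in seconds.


T = (beta - rho) / (lambda_d * rho)
T = (0.0063 - 0.0029) / (0.09 * 0.0029)
T = 13.027 s

13.027


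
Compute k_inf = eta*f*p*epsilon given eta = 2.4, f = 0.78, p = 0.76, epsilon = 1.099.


k_inf = eta * f * p * epsilon
k_inf = 2.4 * 0.78 * 0.76 * 1.099
k_inf = 1.5636

1.5636


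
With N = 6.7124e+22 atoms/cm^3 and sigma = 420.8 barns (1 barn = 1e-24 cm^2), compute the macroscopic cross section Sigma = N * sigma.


Sigma = N * sigma_barns * 1e-24
Sigma = 6.7124e+22 * 420.8 * 1e-24
Sigma = 28.246 /cm

28.246


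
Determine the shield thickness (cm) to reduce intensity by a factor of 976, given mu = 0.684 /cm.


x = ln(factor) / mu
x = ln(976) / 0.684
x = 10.064 cm

10.064


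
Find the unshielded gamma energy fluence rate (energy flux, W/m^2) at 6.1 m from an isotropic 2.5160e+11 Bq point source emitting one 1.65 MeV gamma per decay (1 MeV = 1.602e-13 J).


psi = A * E * 1.602e-13 / (4*pi*r^2)
psi = 2.5160e+11 * 1.65 * 1.602e-13 / (4*pi*6.1^2)
psi = 1.4223e-04 W/m^2

1.4223e-04


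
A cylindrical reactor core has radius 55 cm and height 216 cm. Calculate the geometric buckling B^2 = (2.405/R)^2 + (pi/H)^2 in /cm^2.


B^2 = (2.405/R)^2 + (pi/H)^2
B^2 = (2.405/55)^2 + (pi/216)^2
B^2 = 0.0021236 /cm^2

0.0021236


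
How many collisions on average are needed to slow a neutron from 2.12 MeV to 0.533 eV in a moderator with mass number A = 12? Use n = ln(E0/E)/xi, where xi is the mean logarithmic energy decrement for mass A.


xi = 1 + (A-1)^2/(2A)*ln((A-1)/(A+1)) = 0.1577690 (for A = 12)
n = ln(E0/E) / xi
n = ln(2.12e6 / 0.533) / 0.1577690
n = ln(3.977486e+06) / 0.1577690 = 96.319

96.319


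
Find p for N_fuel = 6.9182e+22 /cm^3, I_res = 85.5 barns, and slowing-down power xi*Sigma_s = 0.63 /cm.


p = exp(-N * I * 1e-24 / (xi*Sigma_s))
p = exp(-6.9182e+22 * 85.5 * 1e-24 / 0.63)
p = 8.3640e-05

8.3640e-05


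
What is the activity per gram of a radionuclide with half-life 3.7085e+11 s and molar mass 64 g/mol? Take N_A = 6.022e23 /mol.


lambda = ln(2) / t_half = ln(2) / 3.7085e+11 = 1.869077e-12 /s
SA = lambda * N_A / M
SA = 1.869077e-12 * 6.022e23 / 64
SA = 1.7587e+10 Bq/g

1.7587e+10


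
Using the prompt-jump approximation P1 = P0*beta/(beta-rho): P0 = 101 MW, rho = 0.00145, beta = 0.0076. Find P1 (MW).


P1/P0 = beta / (beta - rho)
P1/P0 = 0.0076 / (0.0076 - 0.00145) = 1.235772
P1 = 101 * 1.235772 = 124.81 MW

124.81


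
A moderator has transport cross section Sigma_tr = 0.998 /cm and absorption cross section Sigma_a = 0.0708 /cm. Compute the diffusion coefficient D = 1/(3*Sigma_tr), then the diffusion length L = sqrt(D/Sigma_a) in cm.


D = 1 / (3 * Sigma_tr) = 1 / (3 * 0.998) = 0.3340013 cm
L = sqrt(D / Sigma_a)
L = sqrt(0.3340013 / 0.0708)
L = 2.1720 cm

2.1720


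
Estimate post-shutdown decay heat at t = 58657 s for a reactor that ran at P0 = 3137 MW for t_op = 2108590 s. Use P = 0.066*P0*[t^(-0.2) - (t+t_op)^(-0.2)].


P/P0 = 0.066 * [t^(-0.2) - (t + t_op)^(-0.2)]
P/P0 = 0.066 * [58657^(-0.2) - (58657 + 2108590)^(-0.2)]
P/P0 = 0.066 * [0.1112592 - 0.05405282] = 0.003775621
P = 3137 * 0.003775621 = 11.844 MW

11.844


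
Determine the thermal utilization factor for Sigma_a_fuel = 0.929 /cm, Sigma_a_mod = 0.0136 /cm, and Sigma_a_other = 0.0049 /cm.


f = Sigma_a_fuel / (Sigma_a_fuel + Sigma_a_mod + Sigma_a_other)
f = 0.929 / (0.929 + 0.0136 + 0.0049)
f = 0.98047

0.98047


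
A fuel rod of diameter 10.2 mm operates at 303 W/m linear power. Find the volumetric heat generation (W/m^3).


r = D / 2 / 1000 = 10.2 / 2 / 1000 = 0.0051 m
q''' = q' / (pi * r^2)
q''' = 303 / (pi * 0.0051^2)
q''' = 3.7081e+06 W/m^3

3.7081e+06


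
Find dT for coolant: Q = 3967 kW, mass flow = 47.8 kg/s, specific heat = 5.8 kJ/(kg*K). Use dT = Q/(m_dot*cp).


dT = Q / (m_dot * cp)
dT = 3967 / (47.8 * 5.8)
dT = 14.309 C

14.309


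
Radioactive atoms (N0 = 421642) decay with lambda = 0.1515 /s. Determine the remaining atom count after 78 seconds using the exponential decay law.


N = N0 * exp(-lambda * t)
N = 421642 * exp(-0.1515 * 78)
N = 3.1109

3.1109


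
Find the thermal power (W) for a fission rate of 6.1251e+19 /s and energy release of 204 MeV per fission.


P = fission_rate * E_MeV * 1.602e-13
P = 6.1251e+19 * 204 * 1.602e-13
P = 2.0017e+09 W

2.0017e+09


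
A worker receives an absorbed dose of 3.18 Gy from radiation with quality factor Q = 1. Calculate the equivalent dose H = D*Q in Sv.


H = D * Q
H = 3.18 * 1
H = 3.1800 Sv

3.1800


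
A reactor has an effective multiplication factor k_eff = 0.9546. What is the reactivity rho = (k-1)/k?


rho = (k_eff - 1) / k_eff
rho = (0.9546 - 1) / 0.9546
rho = -0.047559

-0.047559


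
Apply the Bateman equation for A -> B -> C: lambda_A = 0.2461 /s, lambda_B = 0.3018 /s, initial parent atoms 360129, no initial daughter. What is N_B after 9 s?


N_B(t) = lambda_A * N_A0 / (lambda_B - lambda_A) * [exp(-lambda_A*t) - exp(-lambda_B*t)]
exp(-0.2461*9) = 0.1091644; exp(-0.3018*9) = 0.06612555
N_B = 0.2461 * 360129 / (0.3018 - 0.2461) * (0.1091644 - 0.06612555)
N_B = 68482

68482


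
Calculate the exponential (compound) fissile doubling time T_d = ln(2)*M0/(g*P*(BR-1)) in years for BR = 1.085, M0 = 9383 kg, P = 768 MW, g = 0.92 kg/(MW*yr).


Breeding gain G = BR - 1 = 1.085 - 1 = 0.085
Fissile production rate = g * P * G = 0.92 * 768 * 0.085 = 60.0576 kg/yr
T_d = ln(2) * M0 / (g * P * G)
T_d = ln(2) * 9383 / 60.0576 = 108.29 yr

108.29


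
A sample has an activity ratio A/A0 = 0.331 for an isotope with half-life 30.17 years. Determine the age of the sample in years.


lambda = ln(2) / t_half = ln(2) / 30.17 = 0.02297472 /yr
t = -ln(A/A0) / lambda
t = -ln(0.331) / 0.02297472
t = 48.124 yr

48.124


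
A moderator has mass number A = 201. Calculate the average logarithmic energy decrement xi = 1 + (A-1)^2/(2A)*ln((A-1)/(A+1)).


xi = 1 + (A-1)^2/(2A) * ln((A-1)/(A+1))
xi = 1 + (201-1)^2/(2*201) * ln((201-1)/(201 +1))
xi = 0.0099173

0.0099173


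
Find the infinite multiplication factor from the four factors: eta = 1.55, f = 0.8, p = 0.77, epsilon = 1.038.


k_inf = eta * f * p * epsilon
k_inf = 1.55 * 0.8 * 0.77 * 1.038
k_inf = 0.99108

0.99108


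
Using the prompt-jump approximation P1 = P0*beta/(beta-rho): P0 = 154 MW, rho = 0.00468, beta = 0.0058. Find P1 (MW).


P1/P0 = beta / (beta - rho)
P1/P0 = 0.0058 / (0.0058 - 0.00468) = 5.178571
P1 = 154 * 5.178571 = 797.50 MW

797.50


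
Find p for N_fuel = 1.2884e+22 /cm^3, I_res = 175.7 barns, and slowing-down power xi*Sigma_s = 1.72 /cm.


p = exp(-N * I * 1e-24 / (xi*Sigma_s))
p = exp(-1.2884e+22 * 175.7 * 1e-24 / 1.72)
p = 0.26817

0.26817


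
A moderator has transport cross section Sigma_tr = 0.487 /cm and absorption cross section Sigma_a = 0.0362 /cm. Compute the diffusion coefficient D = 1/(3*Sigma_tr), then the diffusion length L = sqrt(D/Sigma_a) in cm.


D = 1 / (3 * Sigma_tr) = 1 / (3 * 0.487) = 0.6844627 cm
L = sqrt(D / Sigma_a)
L = sqrt(0.6844627 / 0.0362)
L = 4.3483 cm

4.3483


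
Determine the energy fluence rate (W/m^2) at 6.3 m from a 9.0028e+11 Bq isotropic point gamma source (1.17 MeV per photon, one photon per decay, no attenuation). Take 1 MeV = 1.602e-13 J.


psi = A * E * 1.602e-13 / (4*pi*r^2)
psi = 9.0028e+11 * 1.17 * 1.602e-13 / (4*pi*6.3^2)
psi = 3.3833e-04 W/m^2

3.3833e-04


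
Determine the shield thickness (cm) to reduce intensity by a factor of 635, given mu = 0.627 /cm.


x = ln(factor) / mu
x = ln(635) / 0.627
x = 10.293 cm

10.293


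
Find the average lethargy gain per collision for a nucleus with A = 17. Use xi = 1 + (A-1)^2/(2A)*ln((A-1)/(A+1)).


xi = 1 + (A-1)^2/(2A) * ln((A-1)/(A+1))
xi = 1 + (17-1)^2/(2*17) * ln((17-1)/(17 +1))
xi = 0.11316

0.11316


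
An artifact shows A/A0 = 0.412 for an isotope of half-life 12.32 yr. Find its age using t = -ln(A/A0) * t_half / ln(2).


lambda = ln(2) / t_half = ln(2) / 12.32 = 0.05626195 /yr
t = -ln(A/A0) / lambda
t = -ln(0.412) / 0.05626195
t = 15.761 yr

15.761


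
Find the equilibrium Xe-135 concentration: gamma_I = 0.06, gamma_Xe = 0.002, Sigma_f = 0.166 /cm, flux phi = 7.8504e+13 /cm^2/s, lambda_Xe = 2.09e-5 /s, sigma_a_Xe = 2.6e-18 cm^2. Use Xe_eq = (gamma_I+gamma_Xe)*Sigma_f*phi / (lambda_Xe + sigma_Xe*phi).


Xe_eq = (gamma_I + gamma_Xe) * Sigma_f * phi / (lambda_Xe + sigma_Xe * phi)
Numerator = (0.06 + 0.002) * 0.166 * 7.8504e+13 = 8.079632e+11
Denominator = 2.09e-5 + 2.6e-18 * 7.8504e+13 = 2.250104e-04
Xe_eq = 8.079632e+11 / 2.250104e-04 = 3.5908e+15 /cm^3

3.5908e+15


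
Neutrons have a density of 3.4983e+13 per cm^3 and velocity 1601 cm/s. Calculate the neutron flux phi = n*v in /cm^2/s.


phi = n * v
phi = 3.4983e+13 * 1601
phi = 5.6008e+16 /cm^2/s

5.6008e+16


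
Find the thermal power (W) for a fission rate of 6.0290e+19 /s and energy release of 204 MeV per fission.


P = fission_rate * E_MeV * 1.602e-13
P = 6.0290e+19 * 204 * 1.602e-13
P = 1.9703e+09 W

1.9703e+09


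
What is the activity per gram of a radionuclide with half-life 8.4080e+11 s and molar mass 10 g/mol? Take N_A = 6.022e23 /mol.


lambda = ln(2) / t_half = ln(2) / 8.4080e+11 = 8.243901e-13 /s
SA = lambda * N_A / M
SA = 8.243901e-13 * 6.022e23 / 10
SA = 4.9645e+10 Bq/g

4.9645e+10


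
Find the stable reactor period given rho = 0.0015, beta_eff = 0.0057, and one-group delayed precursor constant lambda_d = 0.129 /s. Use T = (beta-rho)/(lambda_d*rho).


T = (beta - rho) / (lambda_d * rho)
T = (0.0057 - 0.0015) / (0.129 * 0.0015)
T = 21.705 s

21.705


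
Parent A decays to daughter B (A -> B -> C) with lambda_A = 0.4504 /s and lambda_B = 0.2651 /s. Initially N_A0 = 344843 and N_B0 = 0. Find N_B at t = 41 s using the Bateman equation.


N_B(t) = lambda_A * N_A0 / (lambda_B - lambda_A) * [exp(-lambda_A*t) - exp(-lambda_B*t)]
exp(-0.4504*41) = 9.553101e-09; exp(-0.2651*41) = 1.903750e-05
N_B = 0.4504 * 344843 / (0.2651 - 0.4504) * (9.553101e-09 - 1.903750e-05)
N_B = 15.949

15.949


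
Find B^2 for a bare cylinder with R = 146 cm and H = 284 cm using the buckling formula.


B^2 = (2.405/R)^2 + (pi/H)^2
B^2 = (2.405/146)^2 + (pi/284)^2
B^2 = 3.9371e-04 /cm^2

3.9371e-04


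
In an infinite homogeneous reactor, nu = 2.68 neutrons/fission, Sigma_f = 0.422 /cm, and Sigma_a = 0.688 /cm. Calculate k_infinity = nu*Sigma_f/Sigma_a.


k_inf = nu * Sigma_f / Sigma_a
k_inf = 2.68 * 0.422 / 0.688
k_inf = 1.6438

1.6438


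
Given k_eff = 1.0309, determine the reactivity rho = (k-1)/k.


rho = (k_eff - 1) / k_eff
rho = (1.0309 - 1) / 1.0309
rho = 0.029974

0.029974


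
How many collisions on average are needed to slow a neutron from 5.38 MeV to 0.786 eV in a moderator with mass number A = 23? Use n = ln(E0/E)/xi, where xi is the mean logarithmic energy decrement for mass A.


xi = 1 + (A-1)^2/(2A)*ln((A-1)/(A+1)) = 0.08448899 (for A = 23)
n = ln(E0/E) / xi
n = ln(5.38e6 / 0.786) / 0.08448899
n = ln(6.844784e+06) / 0.08448899 = 186.28

186.28


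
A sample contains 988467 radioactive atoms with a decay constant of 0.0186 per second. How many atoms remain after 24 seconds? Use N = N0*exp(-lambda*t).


N = N0 * exp(-lambda * t)
N = 988467 * exp(-0.0186 * 24)
N = 632547

632547


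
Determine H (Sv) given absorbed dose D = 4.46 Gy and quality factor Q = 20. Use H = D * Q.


H = D * Q
H = 4.46 * 20
H = 89.200 Sv

89.200


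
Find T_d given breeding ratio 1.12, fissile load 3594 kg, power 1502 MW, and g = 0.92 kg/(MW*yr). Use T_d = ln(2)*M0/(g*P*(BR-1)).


Breeding gain G = BR - 1 = 1.12 - 1 = 0.12
Fissile production rate = g * P * G = 0.92 * 1502 * 0.12 = 165.8208 kg/yr
T_d = ln(2) * M0 / (g * P * G)
T_d = ln(2) * 3594 / 165.8208 = 15.023 yr

15.023


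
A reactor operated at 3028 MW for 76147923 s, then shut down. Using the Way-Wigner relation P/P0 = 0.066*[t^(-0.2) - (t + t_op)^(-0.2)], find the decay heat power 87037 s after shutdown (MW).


P/P0 = 0.066 * [t^(-0.2) - (t + t_op)^(-0.2)]
P/P0 = 0.066 * [87037^(-0.2) - (87037 + 76147923)^(-0.2)]
P/P0 = 0.066 * [0.1028156 - 0.02651973] = 0.005035527
P = 3028 * 0.005035527 = 15.248 MW

15.248


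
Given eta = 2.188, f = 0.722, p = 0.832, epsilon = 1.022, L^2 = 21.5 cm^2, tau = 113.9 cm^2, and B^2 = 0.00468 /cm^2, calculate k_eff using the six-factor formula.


k_inf = eta*f*p*eps = 2.188*0.722*0.832*1.022 = 1.343256
P_TNL = 1/(1 + L^2*B^2) = 1/(1 + 21.5*0.00468) = 0.9085788
P_FNL = exp(-B^2*tau) = exp(-0.00468*113.9) = 0.5868113
k_eff = k_inf * P_TNL * P_FNL = 1.343256 * 0.9085788 * 0.5868113
k_eff = 0.71618

0.71618


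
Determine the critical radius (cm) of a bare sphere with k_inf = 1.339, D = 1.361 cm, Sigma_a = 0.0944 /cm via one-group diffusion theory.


L^2 = D / Sigma_a = 1.361 / 0.0944 = 14.41737 cm^2
B_m^2 = (k_inf - 1) / L^2 = (1.339 - 1) / 14.41737 = 0.02351330 /cm^2
For a bare sphere: B_g = pi/R, so R_c = pi / sqrt(B_m^2)
R_c = pi / sqrt(0.02351330) = 20.488 cm

20.488


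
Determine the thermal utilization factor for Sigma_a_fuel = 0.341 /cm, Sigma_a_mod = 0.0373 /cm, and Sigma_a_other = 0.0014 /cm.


f = Sigma_a_fuel / (Sigma_a_fuel + Sigma_a_mod + Sigma_a_other)
f = 0.341 / (0.341 + 0.0373 + 0.0014)
f = 0.89808

0.89808


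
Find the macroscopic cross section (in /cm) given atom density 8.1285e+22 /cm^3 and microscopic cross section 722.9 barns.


Sigma = N * sigma_barns * 1e-24
Sigma = 8.1285e+22 * 722.9 * 1e-24
Sigma = 58.761 /cm

58.761


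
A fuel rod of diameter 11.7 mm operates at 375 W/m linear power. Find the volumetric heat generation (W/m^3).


r = D / 2 / 1000 = 11.7 / 2 / 1000 = 0.00585 m
q''' = q' / (pi * r^2)
q''' = 375 / (pi * 0.00585^2)
q''' = 3.4879e+06 W/m^3

3.4879e+06


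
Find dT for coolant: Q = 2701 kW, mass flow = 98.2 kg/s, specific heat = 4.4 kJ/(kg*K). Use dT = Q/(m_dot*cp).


dT = Q / (m_dot * cp)
dT = 2701 / (98.2 * 4.4)
dT = 6.2512 C

6.2512


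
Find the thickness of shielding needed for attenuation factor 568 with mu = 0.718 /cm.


x = ln(factor) / mu
x = ln(568) / 0.718
x = 8.8330 cm

8.8330


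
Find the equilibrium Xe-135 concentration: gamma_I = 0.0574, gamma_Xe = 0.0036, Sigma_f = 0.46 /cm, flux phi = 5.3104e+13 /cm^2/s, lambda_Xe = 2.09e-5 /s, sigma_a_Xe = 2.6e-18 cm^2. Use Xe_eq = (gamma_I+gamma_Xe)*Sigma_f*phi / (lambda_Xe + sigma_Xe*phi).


Xe_eq = (gamma_I + gamma_Xe) * Sigma_f * phi / (lambda_Xe + sigma_Xe * phi)
Numerator = (0.0574 + 0.0036) * 0.46 * 5.3104e+13 = 1.490098e+12
Denominator = 2.09e-5 + 2.6e-18 * 5.3104e+13 = 1.589704e-04
Xe_eq = 1.490098e+12 / 1.589704e-04 = 9.3734e+15 /cm^3

9.3734e+15


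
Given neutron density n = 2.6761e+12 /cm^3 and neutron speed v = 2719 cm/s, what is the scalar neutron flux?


phi = n * v
phi = 2.6761e+12 * 2719
phi = 7.2763e+15 /cm^2/s

7.2763e+15


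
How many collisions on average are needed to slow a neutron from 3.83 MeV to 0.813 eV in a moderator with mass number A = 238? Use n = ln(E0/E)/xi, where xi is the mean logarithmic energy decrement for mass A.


xi = 1 + (A-1)^2/(2A)*ln((A-1)/(A+1)) = 0.008379872 (for A = 238)
n = ln(E0/E) / xi
n = ln(3.83e6 / 0.813) / 0.008379872
n = ln(4.710947e+06) / 0.008379872 = 1833.6

1833.6


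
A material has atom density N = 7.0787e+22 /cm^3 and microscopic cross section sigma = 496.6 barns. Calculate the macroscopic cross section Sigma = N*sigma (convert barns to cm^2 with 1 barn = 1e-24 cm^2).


Sigma = N * sigma_barns * 1e-24
Sigma = 7.0787e+22 * 496.6 * 1e-24
Sigma = 35.153 /cm

35.153


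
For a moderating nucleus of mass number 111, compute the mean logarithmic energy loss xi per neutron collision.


xi = 1 + (A-1)^2/(2A) * ln((A-1)/(A+1))
xi = 1 + (111-1)^2/(2*111) * ln((111-1)/(111 +1))
xi = 0.017910

0.017910


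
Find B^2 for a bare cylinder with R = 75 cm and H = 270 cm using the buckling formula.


B^2 = (2.405/R)^2 + (pi/H)^2
B^2 = (2.405/75)^2 + (pi/270)^2
B^2 = 0.0011637 /cm^2

0.0011637


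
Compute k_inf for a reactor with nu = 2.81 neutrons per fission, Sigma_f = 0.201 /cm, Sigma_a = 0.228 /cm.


k_inf = nu * Sigma_f / Sigma_a
k_inf = 2.81 * 0.201 / 0.228
k_inf = 2.4772

2.4772


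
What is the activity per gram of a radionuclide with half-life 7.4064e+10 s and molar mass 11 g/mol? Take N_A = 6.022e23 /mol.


lambda = ln(2) / t_half = ln(2) / 7.4064e+10 = 9.358760e-12 /s
SA = lambda * N_A / M
SA = 9.358760e-12 * 6.022e23 / 11
SA = 5.1235e+11 Bq/g

5.1235e+11


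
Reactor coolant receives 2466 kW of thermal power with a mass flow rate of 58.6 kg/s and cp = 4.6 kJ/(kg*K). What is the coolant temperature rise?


dT = Q / (m_dot * cp)
dT = 2466 / (58.6 * 4.6)
dT = 9.1482 C

9.1482


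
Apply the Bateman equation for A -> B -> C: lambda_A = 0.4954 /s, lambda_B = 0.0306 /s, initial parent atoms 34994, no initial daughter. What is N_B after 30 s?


N_B(t) = lambda_A * N_A0 / (lambda_B - lambda_A) * [exp(-lambda_A*t) - exp(-lambda_B*t)]
exp(-0.4954*30) = 3.511684e-07; exp(-0.0306*30) = 0.3993169
N_B = 0.4954 * 34994 / (0.0306 - 0.4954) * (3.511684e-07 - 0.3993169)
N_B = 14894

14894


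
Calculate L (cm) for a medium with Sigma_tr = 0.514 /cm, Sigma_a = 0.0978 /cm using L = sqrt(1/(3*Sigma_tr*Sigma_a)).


D = 1 / (3 * Sigma_tr) = 1 / (3 * 0.514) = 0.6485084 cm
L = sqrt(D / Sigma_a)
L = sqrt(0.6485084 / 0.0978)
L = 2.5751 cm

2.5751


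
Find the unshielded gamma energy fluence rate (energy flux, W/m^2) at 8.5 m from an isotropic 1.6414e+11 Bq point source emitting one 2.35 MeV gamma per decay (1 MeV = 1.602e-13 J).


psi = A * E * 1.602e-13 / (4*pi*r^2)
psi = 1.6414e+11 * 2.35 * 1.602e-13 / (4*pi*8.5^2)
psi = 6.8061e-05 W/m^2

6.8061e-05


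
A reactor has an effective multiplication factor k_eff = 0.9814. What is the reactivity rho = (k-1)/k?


rho = (k_eff - 1) / k_eff
rho = (0.9814 - 1) / 0.9814
rho = -0.018953

-0.018953


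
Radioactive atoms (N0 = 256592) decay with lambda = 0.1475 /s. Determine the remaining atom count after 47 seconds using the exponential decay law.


N = N0 * exp(-lambda * t)
N = 256592 * exp(-0.1475 * 47)
N = 250.32

250.32


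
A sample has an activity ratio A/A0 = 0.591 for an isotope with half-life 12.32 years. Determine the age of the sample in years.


lambda = ln(2) / t_half = ln(2) / 12.32 = 0.05626195 /yr
t = -ln(A/A0) / lambda
t = -ln(0.591) / 0.05626195
t = 9.3480 yr

9.3480


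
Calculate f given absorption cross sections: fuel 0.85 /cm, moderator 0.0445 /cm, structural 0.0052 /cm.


f = Sigma_a_fuel / (Sigma_a_fuel + Sigma_a_mod + Sigma_a_other)
f = 0.85 / (0.85 + 0.0445 + 0.0052)
f = 0.94476

0.94476


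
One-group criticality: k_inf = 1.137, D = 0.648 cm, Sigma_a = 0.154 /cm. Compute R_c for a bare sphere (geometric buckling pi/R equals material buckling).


L^2 = D / Sigma_a = 0.648 / 0.154 = 4.207792 cm^2
B_m^2 = (k_inf - 1) / L^2 = (1.137 - 1) / 4.207792 = 0.03255864 /cm^2
For a bare sphere: B_g = pi/R, so R_c = pi / sqrt(B_m^2)
R_c = pi / sqrt(0.03255864) = 17.411 cm

17.411


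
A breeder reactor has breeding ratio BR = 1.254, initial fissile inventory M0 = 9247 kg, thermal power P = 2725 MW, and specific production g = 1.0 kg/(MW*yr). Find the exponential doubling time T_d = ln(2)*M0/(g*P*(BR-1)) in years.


Breeding gain G = BR - 1 = 1.254 - 1 = 0.254
Fissile production rate = g * P * G = 1.0 * 2725 * 0.254 = 692.15 kg/yr
T_d = ln(2) * M0 / (g * P * G)
T_d = ln(2) * 9247 / 692.15 = 9.2603 yr

9.2603


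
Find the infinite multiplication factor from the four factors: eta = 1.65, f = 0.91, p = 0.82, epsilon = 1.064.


k_inf = eta * f * p * epsilon
k_inf = 1.65 * 0.91 * 0.82 * 1.064
k_inf = 1.3100

1.3100


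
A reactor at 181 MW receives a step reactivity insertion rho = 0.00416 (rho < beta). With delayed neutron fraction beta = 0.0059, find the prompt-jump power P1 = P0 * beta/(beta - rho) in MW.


P1/P0 = beta / (beta - rho)
P1/P0 = 0.0059 / (0.0059 - 0.00416) = 3.390805
P1 = 181 * 3.390805 = 613.74 MW

613.74


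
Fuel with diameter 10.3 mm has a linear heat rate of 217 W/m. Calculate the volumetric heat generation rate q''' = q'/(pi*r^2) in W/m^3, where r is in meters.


r = D / 2 / 1000 = 10.3 / 2 / 1000 = 0.00515 m
q''' = q' / (pi * r^2)
q''' = 217 / (pi * 0.00515^2)
q''' = 2.6043e+06 W/m^3

2.6043e+06


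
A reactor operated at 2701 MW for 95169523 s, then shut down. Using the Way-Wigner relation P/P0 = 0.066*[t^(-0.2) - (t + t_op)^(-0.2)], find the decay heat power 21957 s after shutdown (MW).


P/P0 = 0.066 * [t^(-0.2) - (t + t_op)^(-0.2)]
P/P0 = 0.066 * [21957^(-0.2) - (21957 + 95169523)^(-0.2)]
P/P0 = 0.066 * [0.1354208 - 0.02536766] = 0.007263507
P = 2701 * 0.007263507 = 19.619 MW

19.619


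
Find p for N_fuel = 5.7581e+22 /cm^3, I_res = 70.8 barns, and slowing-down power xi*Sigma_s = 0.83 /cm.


p = exp(-N * I * 1e-24 / (xi*Sigma_s))
p = exp(-5.7581e+22 * 70.8 * 1e-24 / 0.83)
p = 0.0073598

0.0073598


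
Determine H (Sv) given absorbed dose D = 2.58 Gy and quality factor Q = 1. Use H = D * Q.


H = D * Q
H = 2.58 * 1
H = 2.5800 Sv

2.5800


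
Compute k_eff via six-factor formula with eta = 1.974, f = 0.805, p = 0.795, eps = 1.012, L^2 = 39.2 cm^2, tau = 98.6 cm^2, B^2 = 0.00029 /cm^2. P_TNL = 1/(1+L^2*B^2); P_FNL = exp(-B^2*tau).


k_inf = eta*f*p*eps = 1.974*0.805*0.795*1.012 = 1.278470
P_TNL = 1/(1 + L^2*B^2) = 1/(1 + 39.2*0.00029) = 0.9887598
P_FNL = exp(-B^2*tau) = exp(-0.00029*98.6) = 0.9718109
k_eff = k_inf * P_TNL * P_FNL = 1.278470 * 0.9887598 * 0.9718109
k_eff = 1.2285

1.2285


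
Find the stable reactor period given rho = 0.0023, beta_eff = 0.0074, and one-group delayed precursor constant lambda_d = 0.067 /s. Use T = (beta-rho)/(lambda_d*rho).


T = (beta - rho) / (lambda_d * rho)
T = (0.0074 - 0.0023) / (0.067 * 0.0023)
T = 33.095 s

33.095


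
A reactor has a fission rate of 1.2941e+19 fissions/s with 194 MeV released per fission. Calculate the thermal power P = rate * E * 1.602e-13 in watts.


P = fission_rate * E_MeV * 1.602e-13
P = 1.2941e+19 * 194 * 1.602e-13
P = 4.0219e+08 W

4.0219e+08


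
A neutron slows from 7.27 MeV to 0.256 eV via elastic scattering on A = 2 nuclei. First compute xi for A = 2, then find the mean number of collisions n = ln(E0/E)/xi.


xi = 1 + (A-1)^2/(2A)*ln((A-1)/(A+1)) = 0.7253469 (for A = 2)
n = ln(E0/E) / xi
n = ln(7.27e6 / 0.256) / 0.7253469
n = ln(2.839844e+07) / 0.7253469 = 23.660

23.660


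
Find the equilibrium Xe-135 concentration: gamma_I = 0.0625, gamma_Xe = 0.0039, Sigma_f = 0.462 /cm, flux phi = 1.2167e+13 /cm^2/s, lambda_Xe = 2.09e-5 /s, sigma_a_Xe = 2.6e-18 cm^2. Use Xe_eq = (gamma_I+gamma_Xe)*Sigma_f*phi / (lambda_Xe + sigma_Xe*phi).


Xe_eq = (gamma_I + gamma_Xe) * Sigma_f * phi / (lambda_Xe + sigma_Xe * phi)
Numerator = (0.0625 + 0.0039) * 0.462 * 1.2167e+13 = 3.732446e+11
Denominator = 2.09e-5 + 2.6e-18 * 1.2167e+13 = 5.253420e-05
Xe_eq = 3.732446e+11 / 5.253420e-05 = 7.1048e+15 /cm^3

7.1048e+15


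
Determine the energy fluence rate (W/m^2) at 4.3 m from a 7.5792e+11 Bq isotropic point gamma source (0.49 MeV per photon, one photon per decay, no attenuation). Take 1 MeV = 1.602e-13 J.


psi = A * E * 1.602e-13 / (4*pi*r^2)
psi = 7.5792e+11 * 0.49 * 1.602e-13 / (4*pi*4.3^2)
psi = 2.5606e-04 W/m^2

2.5606e-04


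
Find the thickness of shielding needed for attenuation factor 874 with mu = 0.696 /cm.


x = ln(factor) / mu
x = ln(874) / 0.696
x = 9.7314 cm

9.7314


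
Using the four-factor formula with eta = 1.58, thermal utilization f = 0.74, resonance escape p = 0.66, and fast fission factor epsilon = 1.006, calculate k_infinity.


k_inf = eta * f * p * epsilon
k_inf = 1.58 * 0.74 * 0.66 * 1.006
k_inf = 0.77630

0.77630


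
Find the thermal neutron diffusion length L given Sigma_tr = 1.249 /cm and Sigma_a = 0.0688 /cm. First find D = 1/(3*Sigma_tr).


D = 1 / (3 * Sigma_tr) = 1 / (3 * 1.249) = 0.2668802 cm
L = sqrt(D / Sigma_a)
L = sqrt(0.2668802 / 0.0688)
L = 1.9695 cm

1.9695


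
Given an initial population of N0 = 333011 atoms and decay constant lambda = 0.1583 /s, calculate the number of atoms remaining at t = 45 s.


N = N0 * exp(-lambda * t)
N = 333011 * exp(-0.1583 * 45)
N = 268.39

268.39


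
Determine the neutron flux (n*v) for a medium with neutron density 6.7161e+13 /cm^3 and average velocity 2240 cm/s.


phi = n * v
phi = 6.7161e+13 * 2240
phi = 1.5044e+17 /cm^2/s

1.5044e+17


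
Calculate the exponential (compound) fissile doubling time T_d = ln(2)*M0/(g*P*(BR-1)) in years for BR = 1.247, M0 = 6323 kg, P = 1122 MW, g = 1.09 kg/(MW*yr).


Breeding gain G = BR - 1 = 1.247 - 1 = 0.247
Fissile production rate = g * P * G = 1.09 * 1122 * 0.247 = 302.07606 kg/yr
T_d = ln(2) * M0 / (g * P * G)
T_d = ln(2) * 6323 / 302.07606 = 14.509 yr

14.509


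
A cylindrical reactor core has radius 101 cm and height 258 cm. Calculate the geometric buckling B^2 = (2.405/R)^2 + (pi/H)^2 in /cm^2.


B^2 = (2.405/R)^2 + (pi/H)^2
B^2 = (2.405/101)^2 + (pi/258)^2
B^2 = 7.1528e-04 /cm^2

7.1528e-04


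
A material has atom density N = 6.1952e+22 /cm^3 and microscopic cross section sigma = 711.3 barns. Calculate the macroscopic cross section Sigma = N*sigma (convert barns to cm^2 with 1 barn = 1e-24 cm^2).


Sigma = N * sigma_barns * 1e-24
Sigma = 6.1952e+22 * 711.3 * 1e-24
Sigma = 44.066 /cm

44.066


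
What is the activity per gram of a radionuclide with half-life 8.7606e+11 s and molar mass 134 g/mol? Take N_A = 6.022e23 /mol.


lambda = ln(2) / t_half = ln(2) / 8.7606e+11 = 7.912097e-13 /s
SA = lambda * N_A / M
SA = 7.912097e-13 * 6.022e23 / 134
SA = 3.5557e+09 Bq/g

3.5557e+09


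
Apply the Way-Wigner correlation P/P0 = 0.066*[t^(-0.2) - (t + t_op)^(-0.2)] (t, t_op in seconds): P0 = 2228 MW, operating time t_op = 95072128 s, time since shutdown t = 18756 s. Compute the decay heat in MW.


P/P0 = 0.066 * [t^(-0.2) - (t + t_op)^(-0.2)]
P/P0 = 0.066 * [18756^(-0.2) - (18756 + 95072128)^(-0.2)]
P/P0 = 0.066 * [0.1397565 - 0.02537302] = 0.007549310
P = 2228 * 0.007549310 = 16.820 MW

16.820


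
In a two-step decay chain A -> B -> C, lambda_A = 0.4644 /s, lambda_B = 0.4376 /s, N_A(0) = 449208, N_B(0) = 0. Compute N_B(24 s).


N_B(t) = lambda_A * N_A0 / (lambda_B - lambda_A) * [exp(-lambda_A*t) - exp(-lambda_B*t)]
exp(-0.4644*24) = 1.443868e-05; exp(-0.4376*24) = 2.747044e-05
N_B = 0.4644 * 449208 / (0.4376 - 0.4644) * (1.443868e-05 - 2.747044e-05)
N_B = 101.44

101.44


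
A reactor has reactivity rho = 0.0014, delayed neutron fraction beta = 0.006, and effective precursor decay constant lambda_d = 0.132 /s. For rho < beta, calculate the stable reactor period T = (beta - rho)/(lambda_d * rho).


T = (beta - rho) / (lambda_d * rho)
T = (0.006 - 0.0014) / (0.132 * 0.0014)
T = 24.892 s

24.892


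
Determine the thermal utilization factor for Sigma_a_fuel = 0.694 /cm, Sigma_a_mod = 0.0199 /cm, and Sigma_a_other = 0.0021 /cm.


f = Sigma_a_fuel / (Sigma_a_fuel + Sigma_a_mod + Sigma_a_other)
f = 0.694 / (0.694 + 0.0199 + 0.0021)
f = 0.96927

0.96927


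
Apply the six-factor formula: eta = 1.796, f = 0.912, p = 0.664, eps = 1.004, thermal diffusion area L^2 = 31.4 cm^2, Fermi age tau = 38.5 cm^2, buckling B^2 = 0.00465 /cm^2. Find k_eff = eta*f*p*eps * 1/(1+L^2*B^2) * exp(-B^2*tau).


k_inf = eta*f*p*eps = 1.796*0.912*0.664*1.004 = 1.091951
P_TNL = 1/(1 + L^2*B^2) = 1/(1 + 31.4*0.00465) = 0.8725927
P_FNL = exp(-B^2*tau) = exp(-0.00465*38.5) = 0.8360850
k_eff = k_inf * P_TNL * P_FNL = 1.091951 * 0.8725927 * 0.8360850
k_eff = 0.79665

0.79665


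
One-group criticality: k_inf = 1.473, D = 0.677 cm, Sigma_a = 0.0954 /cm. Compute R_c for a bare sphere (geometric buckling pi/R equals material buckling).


L^2 = D / Sigma_a = 0.677 / 0.0954 = 7.096436 cm^2
B_m^2 = (k_inf - 1) / L^2 = (1.473 - 1) / 7.096436 = 0.06665318 /cm^2
For a bare sphere: B_g = pi/R, so R_c = pi / sqrt(B_m^2)
R_c = pi / sqrt(0.06665318) = 12.169 cm

12.169


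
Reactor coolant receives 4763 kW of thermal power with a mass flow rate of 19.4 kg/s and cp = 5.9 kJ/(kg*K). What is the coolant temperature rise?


dT = Q / (m_dot * cp)
dT = 4763 / (19.4 * 5.9)
dT = 41.613 C

41.613


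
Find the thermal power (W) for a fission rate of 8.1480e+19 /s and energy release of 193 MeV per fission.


P = fission_rate * E_MeV * 1.602e-13
P = 8.1480e+19 * 193 * 1.602e-13
P = 2.5192e+09 W

2.5192e+09


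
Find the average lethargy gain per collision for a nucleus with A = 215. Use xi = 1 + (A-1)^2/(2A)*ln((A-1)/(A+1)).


xi = 1 + (A-1)^2/(2A) * ln((A-1)/(A+1))
xi = 1 + (215-1)^2/(2*215) * ln((215-1)/(215 +1))
xi = 0.0092735

0.0092735


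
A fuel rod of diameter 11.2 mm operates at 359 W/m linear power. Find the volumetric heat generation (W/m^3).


r = D / 2 / 1000 = 11.2 / 2 / 1000 = 0.0056 m
q''' = q' / (pi * r^2)
q''' = 359 / (pi * 0.0056^2)
q''' = 3.6439e+06 W/m^3

3.6439e+06


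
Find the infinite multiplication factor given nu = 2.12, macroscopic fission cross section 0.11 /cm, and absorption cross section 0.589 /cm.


k_inf = nu * Sigma_f / Sigma_a
k_inf = 2.12 * 0.11 / 0.589
k_inf = 0.39593

0.39593


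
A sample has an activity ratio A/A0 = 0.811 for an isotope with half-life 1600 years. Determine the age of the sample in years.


lambda = ln(2) / t_half = ln(2) / 1600 = 4.332170e-04 /yr
t = -ln(A/A0) / lambda
t = -ln(0.811) / 4.332170e-04
t = 483.56 yr

483.56


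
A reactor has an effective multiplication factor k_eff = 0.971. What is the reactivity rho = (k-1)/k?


rho = (k_eff - 1) / k_eff
rho = (0.971 - 1) / 0.971
rho = -0.029866

-0.029866


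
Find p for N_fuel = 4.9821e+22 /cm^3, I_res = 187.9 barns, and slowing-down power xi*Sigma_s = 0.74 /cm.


p = exp(-N * I * 1e-24 / (xi*Sigma_s))
p = exp(-4.9821e+22 * 187.9 * 1e-24 / 0.74)
p = 3.2060e-06

3.2060e-06


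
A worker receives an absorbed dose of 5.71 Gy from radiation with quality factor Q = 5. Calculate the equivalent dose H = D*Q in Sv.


H = D * Q
H = 5.71 * 5
H = 28.550 Sv

28.550


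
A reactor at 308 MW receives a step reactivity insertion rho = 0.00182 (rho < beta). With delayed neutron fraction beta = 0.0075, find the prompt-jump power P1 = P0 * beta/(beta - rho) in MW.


P1/P0 = beta / (beta - rho)
P1/P0 = 0.0075 / (0.0075 - 0.00182) = 1.320423
P1 = 308 * 1.320423 = 406.69 MW

406.69


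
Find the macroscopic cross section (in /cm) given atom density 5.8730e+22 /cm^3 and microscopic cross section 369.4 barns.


Sigma = N * sigma_barns * 1e-24
Sigma = 5.8730e+22 * 369.4 * 1e-24
Sigma = 21.695 /cm

21.695


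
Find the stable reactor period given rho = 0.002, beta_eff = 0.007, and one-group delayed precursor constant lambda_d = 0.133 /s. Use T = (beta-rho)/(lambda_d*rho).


T = (beta - rho) / (lambda_d * rho)
T = (0.007 - 0.002) / (0.133 * 0.002)
T = 18.797 s

18.797


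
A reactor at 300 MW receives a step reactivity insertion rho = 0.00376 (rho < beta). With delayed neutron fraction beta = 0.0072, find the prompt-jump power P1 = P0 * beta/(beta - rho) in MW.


P1/P0 = beta / (beta - rho)
P1/P0 = 0.0072 / (0.0072 - 0.00376) = 2.093023
P1 = 300 * 2.093023 = 627.91 MW

627.91


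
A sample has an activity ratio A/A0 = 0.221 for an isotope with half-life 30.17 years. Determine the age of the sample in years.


lambda = ln(2) / t_half = ln(2) / 30.17 = 0.02297472 /yr
t = -ln(A/A0) / lambda
t = -ln(0.221) / 0.02297472
t = 65.707 yr

65.707


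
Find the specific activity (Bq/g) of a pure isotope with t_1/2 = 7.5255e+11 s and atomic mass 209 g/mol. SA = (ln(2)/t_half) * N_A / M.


lambda = ln(2) / t_half = ln(2) / 7.5255e+11 = 9.210646e-13 /s
SA = lambda * N_A / M
SA = 9.210646e-13 * 6.022e23 / 209
SA = 2.6539e+09 Bq/g

2.6539e+09


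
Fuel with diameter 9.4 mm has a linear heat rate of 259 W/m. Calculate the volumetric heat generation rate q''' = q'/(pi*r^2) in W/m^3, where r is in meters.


r = D / 2 / 1000 = 9.4 / 2 / 1000 = 0.0047 m
q''' = q' / (pi * r^2)
q''' = 259 / (pi * 0.0047^2)
q''' = 3.7321e+06 W/m^3

3.7321e+06


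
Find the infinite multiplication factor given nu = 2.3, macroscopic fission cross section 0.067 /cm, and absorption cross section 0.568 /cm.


k_inf = nu * Sigma_f / Sigma_a
k_inf = 2.3 * 0.067 / 0.568
k_inf = 0.27130

0.27130


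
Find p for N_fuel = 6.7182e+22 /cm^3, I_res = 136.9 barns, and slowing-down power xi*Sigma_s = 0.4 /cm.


p = exp(-N * I * 1e-24 / (xi*Sigma_s))
p = exp(-6.7182e+22 * 136.9 * 1e-24 / 0.4)
p = 1.0334e-10

1.0334e-10


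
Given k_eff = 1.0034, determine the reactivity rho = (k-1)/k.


rho = (k_eff - 1) / k_eff
rho = (1.0034 - 1) / 1.0034
rho = 0.0033885

0.0033885


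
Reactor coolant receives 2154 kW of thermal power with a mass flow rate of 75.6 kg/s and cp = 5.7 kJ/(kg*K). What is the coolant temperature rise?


dT = Q / (m_dot * cp)
dT = 2154 / (75.6 * 5.7)
dT = 4.9986 C

4.9986


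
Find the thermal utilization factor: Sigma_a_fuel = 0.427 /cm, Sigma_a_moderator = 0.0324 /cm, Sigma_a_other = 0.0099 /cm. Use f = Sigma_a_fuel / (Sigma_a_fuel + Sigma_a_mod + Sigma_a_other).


f = Sigma_a_fuel / (Sigma_a_fuel + Sigma_a_mod + Sigma_a_other)
f = 0.427 / (0.427 + 0.0324 + 0.0099)
f = 0.90987

0.90987


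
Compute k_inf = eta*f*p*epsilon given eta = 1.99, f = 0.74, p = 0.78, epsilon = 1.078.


k_inf = eta * f * p * epsilon
k_inf = 1.99 * 0.74 * 0.78 * 1.078
k_inf = 1.2382

1.2382


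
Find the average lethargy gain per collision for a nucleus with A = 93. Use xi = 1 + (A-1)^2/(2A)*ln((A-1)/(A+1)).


xi = 1 + (A-1)^2/(2A) * ln((A-1)/(A+1))
xi = 1 + (93-1)^2/(2*93) * ln((93-1)/(93 +1))
xi = 0.021352

0.021352


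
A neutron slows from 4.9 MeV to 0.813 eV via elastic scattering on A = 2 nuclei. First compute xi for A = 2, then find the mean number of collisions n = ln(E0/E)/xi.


xi = 1 + (A-1)^2/(2A)*ln((A-1)/(A+1)) = 0.7253469 (for A = 2)
n = ln(E0/E) / xi
n = ln(4.9e6 / 0.813) / 0.7253469
n = ln(6.027060e+06) / 0.7253469 = 21.523

21.523


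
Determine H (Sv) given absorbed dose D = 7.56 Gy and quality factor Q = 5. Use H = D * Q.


H = D * Q
H = 7.56 * 5
H = 37.800 Sv

37.800


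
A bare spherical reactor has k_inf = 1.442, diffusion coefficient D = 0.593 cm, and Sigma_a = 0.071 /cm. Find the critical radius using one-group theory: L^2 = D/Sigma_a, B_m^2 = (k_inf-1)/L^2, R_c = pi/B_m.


L^2 = D / Sigma_a = 0.593 / 0.071 = 8.352113 cm^2
B_m^2 = (k_inf - 1) / L^2 = (1.442 - 1) / 8.352113 = 0.05292074 /cm^2
For a bare sphere: B_g = pi/R, so R_c = pi / sqrt(B_m^2)
R_c = pi / sqrt(0.05292074) = 13.656 cm

13.656


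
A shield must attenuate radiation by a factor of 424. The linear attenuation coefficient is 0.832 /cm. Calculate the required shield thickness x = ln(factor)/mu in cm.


x = ln(factor) / mu
x = ln(424) / 0.832
x = 7.2713 cm

7.2713


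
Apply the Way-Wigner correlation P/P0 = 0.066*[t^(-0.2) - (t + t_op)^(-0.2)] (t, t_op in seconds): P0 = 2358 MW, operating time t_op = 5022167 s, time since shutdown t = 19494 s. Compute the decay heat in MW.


P/P0 = 0.066 * [t^(-0.2) - (t + t_op)^(-0.2)]
P/P0 = 0.066 * [19494^(-0.2) - (19494 + 5022167)^(-0.2)]
P/P0 = 0.066 * [0.1386819 - 0.04565468] = 0.006139797
P = 2358 * 0.006139797 = 14.478 MW

14.478


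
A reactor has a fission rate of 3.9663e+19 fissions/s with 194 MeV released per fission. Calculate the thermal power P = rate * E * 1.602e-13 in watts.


P = fission_rate * E_MeV * 1.602e-13
P = 3.9663e+19 * 194 * 1.602e-13
P = 1.2327e+09 W

1.2327e+09


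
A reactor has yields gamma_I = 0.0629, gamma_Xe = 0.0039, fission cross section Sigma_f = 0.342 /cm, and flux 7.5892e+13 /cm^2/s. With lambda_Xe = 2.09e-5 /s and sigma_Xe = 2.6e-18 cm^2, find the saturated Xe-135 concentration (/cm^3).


Xe_eq = (gamma_I + gamma_Xe) * Sigma_f * phi / (lambda_Xe + sigma_Xe * phi)
Numerator = (0.0629 + 0.0039) * 0.342 * 7.5892e+13 = 1.733798e+12
Denominator = 2.09e-5 + 2.6e-18 * 7.5892e+13 = 2.182192e-04
Xe_eq = 1.733798e+12 / 2.182192e-04 = 7.9452e+15 /cm^3

7.9452e+15


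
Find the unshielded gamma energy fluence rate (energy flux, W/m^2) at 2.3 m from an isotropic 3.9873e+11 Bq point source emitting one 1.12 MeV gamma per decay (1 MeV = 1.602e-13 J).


psi = A * E * 1.602e-13 / (4*pi*r^2)
psi = 3.9873e+11 * 1.12 * 1.602e-13 / (4*pi*2.3^2)
psi = 0.0010762 W/m^2

0.0010762


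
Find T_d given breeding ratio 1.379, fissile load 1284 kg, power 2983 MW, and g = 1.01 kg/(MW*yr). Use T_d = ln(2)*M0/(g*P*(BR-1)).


Breeding gain G = BR - 1 = 1.379 - 1 = 0.379
Fissile production rate = g * P * G = 1.01 * 2983 * 0.379 = 1141.86257 kg/yr
T_d = ln(2) * M0 / (g * P * G)
T_d = ln(2) * 1284 / 1141.86257 = 0.77943 yr

0.77943


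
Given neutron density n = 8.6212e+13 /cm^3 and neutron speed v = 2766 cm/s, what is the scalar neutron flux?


phi = n * v
phi = 8.6212e+13 * 2766
phi = 2.3846e+17 /cm^2/s

2.3846e+17
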